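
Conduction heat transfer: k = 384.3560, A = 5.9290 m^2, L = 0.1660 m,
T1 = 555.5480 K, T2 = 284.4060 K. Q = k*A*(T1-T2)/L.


dT = 271.1420 K
Q = 384.3560 * 5.9290 * 271.1420 / 0.1660 = 3722235.2918 W

3722235.2918 W


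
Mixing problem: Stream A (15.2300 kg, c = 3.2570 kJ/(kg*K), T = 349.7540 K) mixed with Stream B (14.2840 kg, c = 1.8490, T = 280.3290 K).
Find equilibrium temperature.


num = 24753.0376
den = 76.0152
Tf = 325.6326 K

325.6326 K


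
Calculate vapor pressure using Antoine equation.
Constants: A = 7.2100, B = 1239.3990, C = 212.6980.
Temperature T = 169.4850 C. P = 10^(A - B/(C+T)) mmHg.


C+T = 382.1830
B/(C+T) = 3.2429
log10(P) = 7.2100 - 3.2429 = 3.9671
P = 10^3.9671 = 9269.4413 mmHg

9269.4413 mmHg


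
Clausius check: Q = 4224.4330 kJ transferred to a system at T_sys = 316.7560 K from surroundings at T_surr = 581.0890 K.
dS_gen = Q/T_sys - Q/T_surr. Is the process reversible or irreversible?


dS_sys = 4224.4330/316.7560 = 13.3366 kJ/K
dS_surr = -4224.4330/581.0890 = -7.2699 kJ/K
dS_gen = 13.3366 - 7.2699 = 6.0667 kJ/K (irreversible)

dS_gen = 6.0667 kJ/K, irreversible


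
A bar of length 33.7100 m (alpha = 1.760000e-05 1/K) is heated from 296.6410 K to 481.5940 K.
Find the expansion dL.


dT = 184.9530 K
dL = 1.760000e-05 * 33.7100 * 184.9530 = 0.109732 m
L_final = 33.819732 m

dL = 0.109732 m


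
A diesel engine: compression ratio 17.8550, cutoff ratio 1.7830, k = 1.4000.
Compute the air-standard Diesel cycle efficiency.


r^(k-1) = 3.1674
rc^k = 2.2470
eta = 0.6408 = 64.0839%

64.0839%


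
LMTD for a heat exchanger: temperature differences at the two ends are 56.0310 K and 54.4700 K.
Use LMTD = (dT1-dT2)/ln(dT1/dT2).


dT1/dT2 = 1.0287
ln(dT1/dT2) = 0.0283
LMTD = 1.5610 / 0.0283 = 55.2468 K

55.2468 K


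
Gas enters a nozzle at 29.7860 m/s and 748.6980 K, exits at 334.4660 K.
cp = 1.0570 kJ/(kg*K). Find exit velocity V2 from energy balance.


dT = 414.2320 K
2*cp*1000*dT = 875686.4480
V1^2 = 887.2058
V2 = sqrt(876573.6538) = 936.2551 m/s

936.2551 m/s


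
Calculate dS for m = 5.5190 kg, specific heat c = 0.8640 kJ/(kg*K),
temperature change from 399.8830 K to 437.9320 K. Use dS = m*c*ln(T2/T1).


T2/T1 = 1.0952
ln(T2/T1) = 0.0909
dS = 5.5190 * 0.8640 * 0.0909 = 0.4334 kJ/K

0.4334 kJ/K


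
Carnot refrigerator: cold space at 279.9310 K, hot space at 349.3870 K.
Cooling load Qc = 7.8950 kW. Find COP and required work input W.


COP = 279.9310 / 69.4560 = 4.0303
W = 7.8950 / 4.0303 = 1.9589 kW

COP = 4.0303, W = 1.9589 kW


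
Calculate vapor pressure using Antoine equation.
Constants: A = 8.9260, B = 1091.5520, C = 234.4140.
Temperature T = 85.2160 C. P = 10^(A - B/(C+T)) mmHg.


C+T = 319.6300
B/(C+T) = 3.4150
log10(P) = 8.9260 - 3.4150 = 5.5110
P = 10^5.5110 = 324303.2866 mmHg

324303.2866 mmHg


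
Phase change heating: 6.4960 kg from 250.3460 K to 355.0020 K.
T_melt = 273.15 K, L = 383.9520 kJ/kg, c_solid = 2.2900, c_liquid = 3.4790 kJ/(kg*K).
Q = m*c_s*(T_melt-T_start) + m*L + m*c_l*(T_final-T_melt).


Q1 (sensible, solid) = 6.4960 * 2.2900 * 22.8040 = 339.2287 kJ
Q2 (latent) = 6.4960 * 383.9520 = 2494.1522 kJ
Q3 (sensible, liquid) = 6.4960 * 3.4790 * 81.8520 = 1849.8211 kJ
Q_total = 4683.2020 kJ

4683.2020 kJ


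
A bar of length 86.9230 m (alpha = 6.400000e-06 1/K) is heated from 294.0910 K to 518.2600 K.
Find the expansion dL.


dT = 224.1690 K
dL = 6.400000e-06 * 86.9230 * 224.1690 = 0.124707 m
L_final = 87.047707 m

dL = 0.124707 m


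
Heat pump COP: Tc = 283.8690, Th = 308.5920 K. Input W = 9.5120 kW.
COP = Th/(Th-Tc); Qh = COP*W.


COP = 308.5920 / 24.7230 = 12.4820
Qh = 12.4820 * 9.5120 = 118.7286 kW

COP = 12.4820, Qh = 118.7286 kW


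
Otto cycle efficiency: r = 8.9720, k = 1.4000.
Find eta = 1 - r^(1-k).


r^(k-1) = 2.4052
eta = 1 - 1/2.4052 = 0.5842 = 58.4238%

58.4238%


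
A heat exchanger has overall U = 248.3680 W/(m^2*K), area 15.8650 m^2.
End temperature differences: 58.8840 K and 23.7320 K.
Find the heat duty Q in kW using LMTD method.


LMTD = 38.6819 K
Q = 248.3680 * 15.8650 * 38.6819 = 152420.6095 W = 152.4206 kW

152.4206 kW


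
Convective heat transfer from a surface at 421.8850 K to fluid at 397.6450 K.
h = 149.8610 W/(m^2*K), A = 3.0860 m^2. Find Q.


dT = 24.2400 K
Q = 149.8610 * 3.0860 * 24.2400 = 11210.2982 W

11210.2982 W


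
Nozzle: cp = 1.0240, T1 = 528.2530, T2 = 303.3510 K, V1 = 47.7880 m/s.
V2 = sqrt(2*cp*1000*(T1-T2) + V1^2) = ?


dT = 224.9020 K
2*cp*1000*dT = 460599.2960
V1^2 = 2283.6929
V2 = sqrt(462882.9889) = 680.3550 m/s

680.3550 m/s


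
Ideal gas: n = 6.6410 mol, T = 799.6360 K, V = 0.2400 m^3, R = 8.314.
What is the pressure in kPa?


P = nRT/V = 6.6410 * 8.314 * 799.6360 / 0.2400
= 44150.5216 / 0.2400 = 183960.5065 Pa = 183.9605 kPa

183.9605 kPa


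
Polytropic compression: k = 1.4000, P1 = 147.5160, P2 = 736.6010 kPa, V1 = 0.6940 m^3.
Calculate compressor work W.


(k-1)/k = 0.2857
(P2/P1)^exp = 1.5832
W = 3.5000 * 147.5160 * 0.6940 * (1.5832 - 1) = 208.9768 kJ

208.9768 kJ


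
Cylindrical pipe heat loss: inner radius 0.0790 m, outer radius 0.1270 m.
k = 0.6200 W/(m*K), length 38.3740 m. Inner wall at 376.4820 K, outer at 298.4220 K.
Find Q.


dT = 78.0600 K
ln(ro/ri) = 0.4747
Q = 2*pi*0.6200*38.3740*78.0600 / 0.4747 = 24580.0098 W

24580.0098 W


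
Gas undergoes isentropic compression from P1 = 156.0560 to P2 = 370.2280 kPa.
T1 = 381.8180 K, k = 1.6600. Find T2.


(k-1)/k = 0.3976
(P2/P1)^exp = 1.4098
T2 = 381.8180 * 1.4098 = 538.3043 K

538.3043 K


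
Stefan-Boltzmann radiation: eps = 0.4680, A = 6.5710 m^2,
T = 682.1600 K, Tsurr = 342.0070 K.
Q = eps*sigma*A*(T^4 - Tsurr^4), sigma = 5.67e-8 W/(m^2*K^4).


T^4 = 2.1654e+11
Tsurr^4 = 1.3682e+10
Q = 0.4680 * 5.67e-8 * 6.5710 * 2.0286e+11 = 35372.0717 W

35372.0717 W


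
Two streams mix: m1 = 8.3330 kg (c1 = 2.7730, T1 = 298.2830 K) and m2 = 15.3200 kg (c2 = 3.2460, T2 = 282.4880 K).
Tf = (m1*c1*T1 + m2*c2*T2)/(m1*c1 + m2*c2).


num = 20940.3139
den = 72.8361
Tf = 287.4990 K

287.4990 K


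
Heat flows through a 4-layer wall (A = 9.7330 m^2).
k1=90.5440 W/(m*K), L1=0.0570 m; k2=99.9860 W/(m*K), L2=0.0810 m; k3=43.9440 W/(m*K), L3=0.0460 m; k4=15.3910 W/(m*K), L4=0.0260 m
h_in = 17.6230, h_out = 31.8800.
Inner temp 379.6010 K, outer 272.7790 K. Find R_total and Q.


R_conv_in = 1/(17.6230*9.7330) = 0.0058
R_1 = 0.0570/(90.5440*9.7330) = 6.4680e-05
R_2 = 0.0810/(99.9860*9.7330) = 8.3234e-05
R_3 = 0.0460/(43.9440*9.7330) = 0.0001
R_4 = 0.0260/(15.3910*9.7330) = 0.0002
R_conv_out = 1/(31.8800*9.7330) = 0.0032
R_total = 0.0095 K/W
Q = 106.8220 / 0.0095 = 11265.8793 W

R_total = 0.0095 K/W, Q = 11265.8793 W


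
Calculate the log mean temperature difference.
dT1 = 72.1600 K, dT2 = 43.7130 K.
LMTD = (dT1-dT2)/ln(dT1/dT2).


dT1/dT2 = 1.6508
ln(dT1/dT2) = 0.5012
LMTD = 28.4470 / 0.5012 = 56.7532 K

56.7532 K


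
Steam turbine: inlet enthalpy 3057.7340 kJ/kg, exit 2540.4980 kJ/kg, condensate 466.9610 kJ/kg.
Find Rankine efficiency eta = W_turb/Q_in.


W = 517.2360 kJ/kg
Q_in = 2590.7730 kJ/kg
eta = 0.1996 = 19.9645%

eta = 19.9645%


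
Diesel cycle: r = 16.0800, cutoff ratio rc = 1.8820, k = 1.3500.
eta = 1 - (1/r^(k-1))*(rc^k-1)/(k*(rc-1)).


r^(k-1) = 2.6436
rc^k = 2.3482
eta = 0.5717 = 57.1694%

57.1694%


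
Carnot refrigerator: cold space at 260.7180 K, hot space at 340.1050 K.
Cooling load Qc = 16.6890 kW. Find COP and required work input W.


COP = 260.7180 / 79.3870 = 3.2841
W = 16.6890 / 3.2841 = 5.0817 kW

COP = 3.2841, W = 5.0817 kW


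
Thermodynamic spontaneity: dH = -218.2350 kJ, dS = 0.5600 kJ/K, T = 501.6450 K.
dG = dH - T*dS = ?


T*dS = 501.6450 * 0.5600 = 280.9212 kJ
dG = -218.2350 - 280.9212 = -499.1562 kJ (spontaneous)

dG = -499.1562 kJ, spontaneous


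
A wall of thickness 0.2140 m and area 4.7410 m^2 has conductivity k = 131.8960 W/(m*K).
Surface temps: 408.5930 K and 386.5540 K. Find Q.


dT = 22.0390 K
Q = 131.8960 * 4.7410 * 22.0390 / 0.2140 = 64399.0843 W

64399.0843 W


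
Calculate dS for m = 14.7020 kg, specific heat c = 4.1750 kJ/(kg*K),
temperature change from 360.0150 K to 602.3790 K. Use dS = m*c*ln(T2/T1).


T2/T1 = 1.6732
ln(T2/T1) = 0.5147
dS = 14.7020 * 4.1750 * 0.5147 = 31.5952 kJ/K

31.5952 kJ/K


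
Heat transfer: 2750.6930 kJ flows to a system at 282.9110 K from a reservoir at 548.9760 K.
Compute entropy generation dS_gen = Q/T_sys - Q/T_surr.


dS_sys = 2750.6930/282.9110 = 9.7228 kJ/K
dS_surr = -2750.6930/548.9760 = -5.0106 kJ/K
dS_gen = 9.7228 - 5.0106 = 4.7122 kJ/K (irreversible)

dS_gen = 4.7122 kJ/K, irreversible


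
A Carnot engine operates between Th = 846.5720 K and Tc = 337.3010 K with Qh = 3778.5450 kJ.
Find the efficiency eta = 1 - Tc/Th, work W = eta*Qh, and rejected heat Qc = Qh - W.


eta = 1 - 337.3010/846.5720 = 0.6016
W = 0.6016 * 3778.5450 = 2273.0534 kJ
Qc = 3778.5450 - 2273.0534 = 1505.4916 kJ

eta = 60.1568%, W = 2273.0534 kJ, Qc = 1505.4916 kJ


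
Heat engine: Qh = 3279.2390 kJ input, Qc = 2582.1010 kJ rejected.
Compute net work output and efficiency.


W = 3279.2390 - 2582.1010 = 697.1380 kJ
eta = 697.1380 / 3279.2390 = 0.2126 = 21.2591%

W = 697.1380 kJ, eta = 21.2591%


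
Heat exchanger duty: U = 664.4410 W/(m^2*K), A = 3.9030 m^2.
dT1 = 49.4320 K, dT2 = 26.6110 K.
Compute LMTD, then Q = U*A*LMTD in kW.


LMTD = 36.8513 K
Q = 664.4410 * 3.9030 * 36.8513 = 95566.8504 W = 95.5669 kW

95.5669 kW


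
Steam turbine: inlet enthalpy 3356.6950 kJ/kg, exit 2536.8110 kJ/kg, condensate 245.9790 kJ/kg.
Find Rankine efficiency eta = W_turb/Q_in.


W = 819.8840 kJ/kg
Q_in = 3110.7160 kJ/kg
eta = 0.2636 = 26.3568%

eta = 26.3568%


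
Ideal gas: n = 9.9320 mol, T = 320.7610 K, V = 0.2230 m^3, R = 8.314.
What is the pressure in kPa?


P = nRT/V = 9.9320 * 8.314 * 320.7610 / 0.2230
= 26486.7267 / 0.2230 = 118774.5590 Pa = 118.7746 kPa

118.7746 kPa


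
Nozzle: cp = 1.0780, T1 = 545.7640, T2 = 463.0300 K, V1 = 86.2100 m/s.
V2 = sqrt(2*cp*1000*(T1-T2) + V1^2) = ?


dT = 82.7340 K
2*cp*1000*dT = 178374.5040
V1^2 = 7432.1641
V2 = sqrt(185806.6681) = 431.0530 m/s

431.0530 m/s


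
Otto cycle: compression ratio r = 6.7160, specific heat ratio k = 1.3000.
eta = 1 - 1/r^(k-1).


r^(k-1) = 1.7707
eta = 1 - 1/1.7707 = 0.4352 = 43.5236%

43.5236%


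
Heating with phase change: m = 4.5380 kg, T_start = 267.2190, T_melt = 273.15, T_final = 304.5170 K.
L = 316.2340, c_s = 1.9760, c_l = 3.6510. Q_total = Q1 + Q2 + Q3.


Q1 (sensible, solid) = 4.5380 * 1.9760 * 5.9310 = 53.1838 kJ
Q2 (latent) = 4.5380 * 316.2340 = 1435.0699 kJ
Q3 (sensible, liquid) = 4.5380 * 3.6510 * 31.3670 = 519.6959 kJ
Q_total = 2007.9496 kJ

2007.9496 kJ


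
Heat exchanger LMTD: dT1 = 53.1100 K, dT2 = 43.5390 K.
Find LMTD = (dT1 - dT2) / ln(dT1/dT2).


dT1/dT2 = 1.2198
ln(dT1/dT2) = 0.1987
LMTD = 9.5710 / 0.1987 = 48.1661 K

48.1661 K


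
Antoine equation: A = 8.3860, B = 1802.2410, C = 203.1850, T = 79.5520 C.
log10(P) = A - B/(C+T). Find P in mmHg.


C+T = 282.7370
B/(C+T) = 6.3743
log10(P) = 8.3860 - 6.3743 = 2.0117
P = 10^2.0117 = 102.7386 mmHg

102.7386 mmHg


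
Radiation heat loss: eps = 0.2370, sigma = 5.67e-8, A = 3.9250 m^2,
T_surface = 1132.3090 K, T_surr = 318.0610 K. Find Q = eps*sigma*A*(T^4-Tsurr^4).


T^4 = 1.6438e+12
Tsurr^4 = 1.0234e+10
Q = 0.2370 * 5.67e-8 * 3.9250 * 1.6336e+12 = 86162.5818 W

86162.5818 W


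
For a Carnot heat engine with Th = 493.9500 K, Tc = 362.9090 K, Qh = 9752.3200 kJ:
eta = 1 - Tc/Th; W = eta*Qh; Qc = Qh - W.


eta = 1 - 362.9090/493.9500 = 0.2653
W = 0.2653 * 9752.3200 = 2587.2128 kJ
Qc = 9752.3200 - 2587.2128 = 7165.1072 kJ

eta = 26.5292%, W = 2587.2128 kJ, Qc = 7165.1072 kJ


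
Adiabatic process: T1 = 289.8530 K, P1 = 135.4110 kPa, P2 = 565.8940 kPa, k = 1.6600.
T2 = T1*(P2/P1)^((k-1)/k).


(k-1)/k = 0.3976
(P2/P1)^exp = 1.7658
T2 = 289.8530 * 1.7658 = 511.8158 K

511.8158 K


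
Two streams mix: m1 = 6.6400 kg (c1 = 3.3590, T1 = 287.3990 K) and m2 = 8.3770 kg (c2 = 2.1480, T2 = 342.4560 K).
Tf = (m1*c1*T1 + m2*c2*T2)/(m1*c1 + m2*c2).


num = 12572.1617
den = 40.2976
Tf = 311.9832 K

311.9832 K


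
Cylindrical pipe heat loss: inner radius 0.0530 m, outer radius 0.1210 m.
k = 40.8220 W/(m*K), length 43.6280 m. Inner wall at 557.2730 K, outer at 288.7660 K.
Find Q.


dT = 268.5070 K
ln(ro/ri) = 0.8255
Q = 2*pi*40.8220*43.6280*268.5070 / 0.8255 = 3639809.9305 W

3639809.9305 W


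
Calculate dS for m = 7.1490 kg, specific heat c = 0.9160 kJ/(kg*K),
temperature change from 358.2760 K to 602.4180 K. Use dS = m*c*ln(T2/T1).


T2/T1 = 1.6814
ln(T2/T1) = 0.5196
dS = 7.1490 * 0.9160 * 0.5196 = 3.4029 kJ/K

3.4029 kJ/K


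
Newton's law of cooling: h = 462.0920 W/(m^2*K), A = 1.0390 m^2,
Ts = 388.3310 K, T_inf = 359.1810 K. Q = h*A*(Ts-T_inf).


dT = 29.1500 K
Q = 462.0920 * 1.0390 * 29.1500 = 13995.3111 W

13995.3111 W


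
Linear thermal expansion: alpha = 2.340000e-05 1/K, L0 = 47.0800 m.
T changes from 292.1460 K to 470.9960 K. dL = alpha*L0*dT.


dT = 178.8500 K
dL = 2.340000e-05 * 47.0800 * 178.8500 = 0.197034 m
L_final = 47.277034 m

dL = 0.197034 m


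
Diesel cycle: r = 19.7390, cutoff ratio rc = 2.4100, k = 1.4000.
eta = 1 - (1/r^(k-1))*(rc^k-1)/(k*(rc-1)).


r^(k-1) = 3.2971
rc^k = 3.4263
eta = 0.6272 = 62.7209%

62.7209%


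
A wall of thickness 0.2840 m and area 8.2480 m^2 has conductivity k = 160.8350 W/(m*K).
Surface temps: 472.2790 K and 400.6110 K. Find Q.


dT = 71.6680 K
Q = 160.8350 * 8.2480 * 71.6680 / 0.2840 = 334762.0052 W

334762.0052 W


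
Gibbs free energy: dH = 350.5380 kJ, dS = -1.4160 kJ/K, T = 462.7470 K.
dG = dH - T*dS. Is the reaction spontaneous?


T*dS = 462.7470 * -1.4160 = -655.2498 kJ
dG = 350.5380 + 655.2498 = 1005.7878 kJ (non-spontaneous)

dG = 1005.7878 kJ, non-spontaneous


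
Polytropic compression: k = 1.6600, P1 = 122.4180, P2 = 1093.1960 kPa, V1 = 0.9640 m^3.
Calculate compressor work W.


(k-1)/k = 0.3976
(P2/P1)^exp = 2.3881
W = 2.5152 * 122.4180 * 0.9640 * (2.3881 - 1) = 412.0052 kJ

412.0052 kJ


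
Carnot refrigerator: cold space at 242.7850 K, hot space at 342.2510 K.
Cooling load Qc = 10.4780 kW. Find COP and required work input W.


COP = 242.7850 / 99.4660 = 2.4409
W = 10.4780 / 2.4409 = 4.2927 kW

COP = 2.4409, W = 4.2927 kW


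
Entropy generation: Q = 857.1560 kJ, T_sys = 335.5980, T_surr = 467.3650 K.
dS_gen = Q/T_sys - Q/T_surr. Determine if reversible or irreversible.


dS_sys = 857.1560/335.5980 = 2.5541 kJ/K
dS_surr = -857.1560/467.3650 = -1.8340 kJ/K
dS_gen = 2.5541 - 1.8340 = 0.7201 kJ/K (irreversible)

dS_gen = 0.7201 kJ/K, irreversible


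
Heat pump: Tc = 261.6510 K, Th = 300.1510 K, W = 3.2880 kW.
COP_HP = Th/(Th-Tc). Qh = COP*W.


COP = 300.1510 / 38.5000 = 7.7961
Qh = 7.7961 * 3.2880 = 25.6337 kW

COP = 7.7961, Qh = 25.6337 kW


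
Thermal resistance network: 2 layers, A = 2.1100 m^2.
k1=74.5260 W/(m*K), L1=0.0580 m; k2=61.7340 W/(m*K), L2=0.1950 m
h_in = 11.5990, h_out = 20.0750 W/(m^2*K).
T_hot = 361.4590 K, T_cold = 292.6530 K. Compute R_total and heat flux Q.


R_conv_in = 1/(11.5990*2.1100) = 0.0409
R_1 = 0.0580/(74.5260*2.1100) = 0.0004
R_2 = 0.1950/(61.7340*2.1100) = 0.0015
R_conv_out = 1/(20.0750*2.1100) = 0.0236
R_total = 0.0663 K/W
Q = 68.8060 / 0.0663 = 1037.2678 W

R_total = 0.0663 K/W, Q = 1037.2678 W


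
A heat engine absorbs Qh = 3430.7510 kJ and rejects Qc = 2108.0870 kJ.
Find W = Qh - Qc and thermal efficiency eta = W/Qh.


W = 3430.7510 - 2108.0870 = 1322.6640 kJ
eta = 1322.6640 / 3430.7510 = 0.3855 = 38.5532%

W = 1322.6640 kJ, eta = 38.5532%


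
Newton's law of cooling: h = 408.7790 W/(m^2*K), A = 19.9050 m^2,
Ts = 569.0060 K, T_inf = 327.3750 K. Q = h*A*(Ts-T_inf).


dT = 241.6310 K
Q = 408.7790 * 19.9050 * 241.6310 = 1966090.0715 W

1966090.0715 W


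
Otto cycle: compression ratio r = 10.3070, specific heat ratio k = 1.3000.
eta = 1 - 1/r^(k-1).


r^(k-1) = 2.0134
eta = 1 - 1/2.0134 = 0.5033 = 50.3339%

50.3339%


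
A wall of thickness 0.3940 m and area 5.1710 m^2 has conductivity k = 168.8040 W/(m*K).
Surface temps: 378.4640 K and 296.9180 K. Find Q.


dT = 81.5460 K
Q = 168.8040 * 5.1710 * 81.5460 / 0.3940 = 180660.7098 W

180660.7098 W


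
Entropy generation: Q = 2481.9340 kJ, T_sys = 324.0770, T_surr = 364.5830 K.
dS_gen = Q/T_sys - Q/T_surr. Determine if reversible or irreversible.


dS_sys = 2481.9340/324.0770 = 7.6585 kJ/K
dS_surr = -2481.9340/364.5830 = -6.8076 kJ/K
dS_gen = 7.6585 - 6.8076 = 0.8509 kJ/K (irreversible)

dS_gen = 0.8509 kJ/K, irreversible


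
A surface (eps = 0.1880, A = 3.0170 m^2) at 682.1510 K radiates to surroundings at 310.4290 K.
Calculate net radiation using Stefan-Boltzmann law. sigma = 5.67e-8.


T^4 = 2.1653e+11
Tsurr^4 = 9.2864e+09
Q = 0.1880 * 5.67e-8 * 3.0170 * 2.0725e+11 = 6665.0199 W

6665.0199 W


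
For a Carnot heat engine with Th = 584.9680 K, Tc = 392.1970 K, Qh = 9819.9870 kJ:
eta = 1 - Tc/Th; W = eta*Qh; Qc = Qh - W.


eta = 1 - 392.1970/584.9680 = 0.3295
W = 0.3295 * 9819.9870 = 3236.0893 kJ
Qc = 9819.9870 - 3236.0893 = 6583.8977 kJ

eta = 32.9541%, W = 3236.0893 kJ, Qc = 6583.8977 kJ


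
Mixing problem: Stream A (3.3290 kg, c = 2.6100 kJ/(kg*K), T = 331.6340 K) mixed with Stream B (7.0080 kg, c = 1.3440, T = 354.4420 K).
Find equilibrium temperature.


num = 6219.8663
den = 18.1074
Tf = 343.4978 K

343.4978 K


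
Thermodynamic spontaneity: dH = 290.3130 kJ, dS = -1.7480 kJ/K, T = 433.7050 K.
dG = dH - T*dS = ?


T*dS = 433.7050 * -1.7480 = -758.1163 kJ
dG = 290.3130 + 758.1163 = 1048.4293 kJ (non-spontaneous)

dG = 1048.4293 kJ, non-spontaneous


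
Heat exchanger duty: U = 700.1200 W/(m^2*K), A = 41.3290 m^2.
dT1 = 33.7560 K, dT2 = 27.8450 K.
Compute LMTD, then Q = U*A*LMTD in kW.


LMTD = 30.7057 K
Q = 700.1200 * 41.3290 * 30.7057 = 888478.3773 W = 888.4784 kW

888.4784 kW


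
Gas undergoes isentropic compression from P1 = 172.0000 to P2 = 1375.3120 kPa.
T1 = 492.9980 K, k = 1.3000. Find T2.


(k-1)/k = 0.2308
(P2/P1)^exp = 1.6157
T2 = 492.9980 * 1.6157 = 796.5268 K

796.5268 K


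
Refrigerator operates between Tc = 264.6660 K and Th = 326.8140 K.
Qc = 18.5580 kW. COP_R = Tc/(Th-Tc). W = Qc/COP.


COP = 264.6660 / 62.1480 = 4.2586
W = 18.5580 / 4.2586 = 4.3577 kW

COP = 4.2586, W = 4.3577 kW


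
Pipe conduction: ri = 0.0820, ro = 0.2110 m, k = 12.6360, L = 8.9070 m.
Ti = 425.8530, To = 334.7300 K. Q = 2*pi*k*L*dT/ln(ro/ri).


dT = 91.1230 K
ln(ro/ri) = 0.9451
Q = 2*pi*12.6360*8.9070*91.1230 / 0.9451 = 68179.4220 W

68179.4220 W


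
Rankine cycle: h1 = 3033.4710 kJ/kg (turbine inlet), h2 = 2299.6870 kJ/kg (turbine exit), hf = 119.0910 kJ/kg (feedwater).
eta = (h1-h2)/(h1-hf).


W = 733.7840 kJ/kg
Q_in = 2914.3800 kJ/kg
eta = 0.2518 = 25.1780%

eta = 25.1780%


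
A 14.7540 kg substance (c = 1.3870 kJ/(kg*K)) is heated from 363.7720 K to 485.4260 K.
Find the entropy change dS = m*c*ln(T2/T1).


T2/T1 = 1.3344
ln(T2/T1) = 0.2885
dS = 14.7540 * 1.3870 * 0.2885 = 5.9038 kJ/K

5.9038 kJ/K


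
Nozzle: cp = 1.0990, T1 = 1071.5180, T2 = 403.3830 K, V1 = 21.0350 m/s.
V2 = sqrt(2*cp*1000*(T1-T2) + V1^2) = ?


dT = 668.1350 K
2*cp*1000*dT = 1468560.7300
V1^2 = 442.4712
V2 = sqrt(1469003.2012) = 1212.0244 m/s

1212.0244 m/s


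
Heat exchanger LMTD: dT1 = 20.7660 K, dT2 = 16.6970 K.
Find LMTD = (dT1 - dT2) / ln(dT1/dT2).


dT1/dT2 = 1.2437
ln(dT1/dT2) = 0.2181
LMTD = 4.0690 / 0.2181 = 18.6576 K

18.6576 K


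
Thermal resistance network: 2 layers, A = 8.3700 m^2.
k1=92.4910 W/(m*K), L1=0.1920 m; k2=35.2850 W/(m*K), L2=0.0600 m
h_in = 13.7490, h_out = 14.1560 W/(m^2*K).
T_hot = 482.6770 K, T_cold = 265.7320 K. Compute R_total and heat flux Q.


R_conv_in = 1/(13.7490*8.3700) = 0.0087
R_1 = 0.1920/(92.4910*8.3700) = 0.0002
R_2 = 0.0600/(35.2850*8.3700) = 0.0002
R_conv_out = 1/(14.1560*8.3700) = 0.0084
R_total = 0.0176 K/W
Q = 216.9450 / 0.0176 = 12339.9654 W

R_total = 0.0176 K/W, Q = 12339.9654 W


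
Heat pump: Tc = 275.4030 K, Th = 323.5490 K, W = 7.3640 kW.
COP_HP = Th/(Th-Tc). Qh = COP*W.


COP = 323.5490 / 48.1460 = 6.7202
Qh = 6.7202 * 7.3640 = 49.4873 kW

COP = 6.7202, Qh = 49.4873 kW


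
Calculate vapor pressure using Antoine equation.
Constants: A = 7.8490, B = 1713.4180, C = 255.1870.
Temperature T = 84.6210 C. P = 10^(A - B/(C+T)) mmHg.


C+T = 339.8080
B/(C+T) = 5.0423
log10(P) = 7.8490 - 5.0423 = 2.8067
P = 10^2.8067 = 640.7489 mmHg

640.7489 mmHg


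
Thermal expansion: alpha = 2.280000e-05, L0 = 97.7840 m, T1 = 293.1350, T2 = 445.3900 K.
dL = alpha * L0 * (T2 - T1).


dT = 152.2550 K
dL = 2.280000e-05 * 97.7840 * 152.2550 = 0.339449 m
L_final = 98.123449 m

dL = 0.339449 m


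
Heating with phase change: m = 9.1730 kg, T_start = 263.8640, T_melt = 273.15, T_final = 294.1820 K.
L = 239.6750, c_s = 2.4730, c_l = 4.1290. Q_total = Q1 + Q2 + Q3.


Q1 (sensible, solid) = 9.1730 * 2.4730 * 9.2860 = 210.6513 kJ
Q2 (latent) = 9.1730 * 239.6750 = 2198.5388 kJ
Q3 (sensible, liquid) = 9.1730 * 4.1290 * 21.0320 = 796.5937 kJ
Q_total = 3205.7838 kJ

3205.7838 kJ


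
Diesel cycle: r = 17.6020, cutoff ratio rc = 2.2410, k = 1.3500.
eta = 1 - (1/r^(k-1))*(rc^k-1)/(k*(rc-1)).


r^(k-1) = 2.7286
rc^k = 2.9723
eta = 0.5686 = 56.8554%

56.8554%


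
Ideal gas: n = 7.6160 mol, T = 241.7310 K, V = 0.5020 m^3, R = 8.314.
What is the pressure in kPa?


P = nRT/V = 7.6160 * 8.314 * 241.7310 / 0.5020
= 15306.2677 / 0.5020 = 30490.5731 Pa = 30.4906 kPa

30.4906 kPa


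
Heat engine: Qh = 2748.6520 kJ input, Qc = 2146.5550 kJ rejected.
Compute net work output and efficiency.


W = 2748.6520 - 2146.5550 = 602.0970 kJ
eta = 602.0970 / 2748.6520 = 0.2191 = 21.9052%

W = 602.0970 kJ, eta = 21.9052%


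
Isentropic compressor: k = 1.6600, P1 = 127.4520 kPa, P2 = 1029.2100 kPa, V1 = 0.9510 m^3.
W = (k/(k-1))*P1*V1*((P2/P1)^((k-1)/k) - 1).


(k-1)/k = 0.3976
(P2/P1)^exp = 2.2944
W = 2.5152 * 127.4520 * 0.9510 * (2.2944 - 1) = 394.6152 kJ

394.6152 kJ


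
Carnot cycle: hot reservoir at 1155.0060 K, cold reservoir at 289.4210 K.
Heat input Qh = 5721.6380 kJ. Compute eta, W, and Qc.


eta = 1 - 289.4210/1155.0060 = 0.7494
W = 0.7494 * 5721.6380 = 4287.9119 kJ
Qc = 5721.6380 - 4287.9119 = 1433.7261 kJ

eta = 74.9420%, W = 4287.9119 kJ, Qc = 1433.7261 kJ


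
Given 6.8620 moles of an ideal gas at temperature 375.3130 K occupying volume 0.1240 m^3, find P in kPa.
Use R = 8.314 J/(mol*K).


P = nRT/V = 6.8620 * 8.314 * 375.3130 / 0.1240
= 21411.8574 / 0.1240 = 172676.2690 Pa = 172.6763 kPa

172.6763 kPa


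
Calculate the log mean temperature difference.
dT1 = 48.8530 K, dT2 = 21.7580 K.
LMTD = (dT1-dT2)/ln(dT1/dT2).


dT1/dT2 = 2.2453
ln(dT1/dT2) = 0.8088
LMTD = 27.0950 / 0.8088 = 33.4988 K

33.4988 K


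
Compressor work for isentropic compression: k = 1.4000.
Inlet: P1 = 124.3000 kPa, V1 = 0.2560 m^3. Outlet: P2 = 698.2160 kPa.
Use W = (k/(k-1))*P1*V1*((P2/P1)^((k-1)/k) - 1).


(k-1)/k = 0.2857
(P2/P1)^exp = 1.6374
W = 3.5000 * 124.3000 * 0.2560 * (1.6374 - 1) = 70.9863 kJ

70.9863 kJ


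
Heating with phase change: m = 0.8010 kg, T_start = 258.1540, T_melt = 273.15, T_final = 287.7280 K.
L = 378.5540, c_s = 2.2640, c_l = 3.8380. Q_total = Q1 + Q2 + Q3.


Q1 (sensible, solid) = 0.8010 * 2.2640 * 14.9960 = 27.1947 kJ
Q2 (latent) = 0.8010 * 378.5540 = 303.2218 kJ
Q3 (sensible, liquid) = 0.8010 * 3.8380 * 14.5780 = 44.8162 kJ
Q_total = 375.2327 kJ

375.2327 kJ


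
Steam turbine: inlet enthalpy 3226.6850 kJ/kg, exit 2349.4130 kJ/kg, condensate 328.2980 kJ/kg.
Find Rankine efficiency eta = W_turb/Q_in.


W = 877.2720 kJ/kg
Q_in = 2898.3870 kJ/kg
eta = 0.3027 = 30.2676%

eta = 30.2676%


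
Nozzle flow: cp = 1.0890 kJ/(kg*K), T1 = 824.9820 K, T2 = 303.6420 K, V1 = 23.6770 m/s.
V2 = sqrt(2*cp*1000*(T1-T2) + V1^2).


dT = 521.3400 K
2*cp*1000*dT = 1135478.5200
V1^2 = 560.6003
V2 = sqrt(1136039.1203) = 1065.8514 m/s

1065.8514 m/s


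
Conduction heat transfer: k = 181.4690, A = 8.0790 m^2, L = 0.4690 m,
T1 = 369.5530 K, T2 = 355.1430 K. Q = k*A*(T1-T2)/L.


dT = 14.4100 K
Q = 181.4690 * 8.0790 * 14.4100 / 0.4690 = 45045.4772 W

45045.4772 W


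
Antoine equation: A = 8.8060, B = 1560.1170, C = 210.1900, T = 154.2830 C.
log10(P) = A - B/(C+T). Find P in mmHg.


C+T = 364.4730
B/(C+T) = 4.2805
log10(P) = 8.8060 - 4.2805 = 4.5255
P = 10^4.5255 = 33537.1806 mmHg

33537.1806 mmHg


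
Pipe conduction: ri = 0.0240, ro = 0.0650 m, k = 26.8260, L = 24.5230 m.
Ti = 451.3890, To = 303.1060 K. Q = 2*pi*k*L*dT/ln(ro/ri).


dT = 148.2830 K
ln(ro/ri) = 0.9963
Q = 2*pi*26.8260*24.5230*148.2830 / 0.9963 = 615171.2691 W

615171.2691 W


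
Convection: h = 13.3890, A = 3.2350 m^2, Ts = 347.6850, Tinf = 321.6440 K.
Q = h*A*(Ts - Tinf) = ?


dT = 26.0410 K
Q = 13.3890 * 3.2350 * 26.0410 = 1127.9246 W

1127.9246 W


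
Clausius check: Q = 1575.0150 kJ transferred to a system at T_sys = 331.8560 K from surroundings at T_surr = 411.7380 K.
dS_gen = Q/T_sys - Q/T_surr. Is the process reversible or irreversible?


dS_sys = 1575.0150/331.8560 = 4.7461 kJ/K
dS_surr = -1575.0150/411.7380 = -3.8253 kJ/K
dS_gen = 4.7461 - 3.8253 = 0.9208 kJ/K (irreversible)

dS_gen = 0.9208 kJ/K, irreversible


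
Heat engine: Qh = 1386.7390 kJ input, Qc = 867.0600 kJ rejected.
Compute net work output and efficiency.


W = 1386.7390 - 867.0600 = 519.6790 kJ
eta = 519.6790 / 1386.7390 = 0.3747 = 37.4749%

W = 519.6790 kJ, eta = 37.4749%


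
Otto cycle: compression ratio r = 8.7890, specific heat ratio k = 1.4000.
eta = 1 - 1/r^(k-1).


r^(k-1) = 2.3855
eta = 1 - 1/2.3855 = 0.5808 = 58.0797%

58.0797%


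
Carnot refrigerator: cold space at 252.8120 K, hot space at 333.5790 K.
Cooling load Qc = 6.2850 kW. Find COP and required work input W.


COP = 252.8120 / 80.7670 = 3.1301
W = 6.2850 / 3.1301 = 2.0079 kW

COP = 3.1301, W = 2.0079 kW


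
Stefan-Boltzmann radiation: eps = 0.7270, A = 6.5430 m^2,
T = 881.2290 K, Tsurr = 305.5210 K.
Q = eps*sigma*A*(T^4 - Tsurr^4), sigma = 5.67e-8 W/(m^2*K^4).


T^4 = 6.0305e+11
Tsurr^4 = 8.7129e+09
Q = 0.7270 * 5.67e-8 * 6.5430 * 5.9434e+11 = 160298.3440 W

160298.3440 W


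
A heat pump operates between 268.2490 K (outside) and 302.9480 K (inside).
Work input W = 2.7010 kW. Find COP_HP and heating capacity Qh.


COP = 302.9480 / 34.6990 = 8.7307
Qh = 8.7307 * 2.7010 = 23.5817 kW

COP = 8.7307, Qh = 23.5817 kW


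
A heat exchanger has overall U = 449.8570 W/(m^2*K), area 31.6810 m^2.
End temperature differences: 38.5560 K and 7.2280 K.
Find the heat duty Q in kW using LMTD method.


LMTD = 18.7128 K
Q = 449.8570 * 31.6810 * 18.7128 = 266693.1333 W = 266.6931 kW

266.6931 kW


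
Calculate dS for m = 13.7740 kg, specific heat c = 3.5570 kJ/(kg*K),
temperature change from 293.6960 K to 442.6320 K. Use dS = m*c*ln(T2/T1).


T2/T1 = 1.5071
ln(T2/T1) = 0.4102
dS = 13.7740 * 3.5570 * 0.4102 = 20.0971 kJ/K

20.0971 kJ/K


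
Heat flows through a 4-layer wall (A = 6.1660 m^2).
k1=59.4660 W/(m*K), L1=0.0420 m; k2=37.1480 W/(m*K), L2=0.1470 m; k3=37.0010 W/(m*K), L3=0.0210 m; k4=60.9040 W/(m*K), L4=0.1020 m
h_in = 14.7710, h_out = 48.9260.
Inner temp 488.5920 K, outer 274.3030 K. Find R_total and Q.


R_conv_in = 1/(14.7710*6.1660) = 0.0110
R_1 = 0.0420/(59.4660*6.1660) = 0.0001
R_2 = 0.1470/(37.1480*6.1660) = 0.0006
R_3 = 0.0210/(37.0010*6.1660) = 9.2045e-05
R_4 = 0.1020/(60.9040*6.1660) = 0.0003
R_conv_out = 1/(48.9260*6.1660) = 0.0033
R_total = 0.0154 K/W
Q = 214.2890 / 0.0154 = 13901.8984 W

R_total = 0.0154 K/W, Q = 13901.8984 W


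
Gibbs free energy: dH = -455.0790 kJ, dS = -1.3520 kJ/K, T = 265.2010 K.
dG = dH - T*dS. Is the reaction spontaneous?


T*dS = 265.2010 * -1.3520 = -358.5518 kJ
dG = -455.0790 + 358.5518 = -96.5272 kJ (spontaneous)

dG = -96.5272 kJ, spontaneous


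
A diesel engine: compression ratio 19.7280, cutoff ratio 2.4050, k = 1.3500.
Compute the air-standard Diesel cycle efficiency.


r^(k-1) = 2.8397
rc^k = 3.2697
eta = 0.5786 = 57.8618%

57.8618%


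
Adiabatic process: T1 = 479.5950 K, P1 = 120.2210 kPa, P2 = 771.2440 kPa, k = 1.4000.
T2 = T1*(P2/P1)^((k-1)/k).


(k-1)/k = 0.2857
(P2/P1)^exp = 1.7007
T2 = 479.5950 * 1.7007 = 815.6550 K

815.6550 K


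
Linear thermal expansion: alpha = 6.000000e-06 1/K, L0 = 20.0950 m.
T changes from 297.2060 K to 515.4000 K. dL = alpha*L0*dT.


dT = 218.1940 K
dL = 6.000000e-06 * 20.0950 * 218.1940 = 0.026308 m
L_final = 20.121308 m

dL = 0.026308 m


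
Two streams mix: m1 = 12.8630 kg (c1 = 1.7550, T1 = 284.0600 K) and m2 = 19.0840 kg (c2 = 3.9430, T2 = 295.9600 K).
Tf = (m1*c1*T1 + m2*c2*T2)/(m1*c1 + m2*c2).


num = 28682.9918
den = 97.8228
Tf = 293.2138 K

293.2138 K


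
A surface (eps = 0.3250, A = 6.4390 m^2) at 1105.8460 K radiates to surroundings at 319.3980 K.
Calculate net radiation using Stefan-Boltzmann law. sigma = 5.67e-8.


T^4 = 1.4955e+12
Tsurr^4 = 1.0407e+10
Q = 0.3250 * 5.67e-8 * 6.4390 * 1.4851e+12 = 176210.0226 W

176210.0226 W


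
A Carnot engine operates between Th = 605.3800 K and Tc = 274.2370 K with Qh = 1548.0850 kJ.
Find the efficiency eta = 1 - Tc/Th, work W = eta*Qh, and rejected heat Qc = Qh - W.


eta = 1 - 274.2370/605.3800 = 0.5470
W = 0.5470 * 1548.0850 = 846.8029 kJ
Qc = 1548.0850 - 846.8029 = 701.2821 kJ

eta = 54.7000%, W = 846.8029 kJ, Qc = 701.2821 kJ


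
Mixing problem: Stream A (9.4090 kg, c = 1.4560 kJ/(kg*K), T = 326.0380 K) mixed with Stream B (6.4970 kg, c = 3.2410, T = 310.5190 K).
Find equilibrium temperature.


num = 11005.0882
den = 34.7563
Tf = 316.6360 K

316.6360 K


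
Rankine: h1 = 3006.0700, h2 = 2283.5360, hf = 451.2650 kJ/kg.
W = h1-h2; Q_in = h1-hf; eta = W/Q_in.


W = 722.5340 kJ/kg
Q_in = 2554.8050 kJ/kg
eta = 0.2828 = 28.2814%

eta = 28.2814%


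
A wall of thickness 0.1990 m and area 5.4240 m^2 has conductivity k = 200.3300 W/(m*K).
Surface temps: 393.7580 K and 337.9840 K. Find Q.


dT = 55.7740 K
Q = 200.3300 * 5.4240 * 55.7740 / 0.1990 = 304540.0311 W

304540.0311 W


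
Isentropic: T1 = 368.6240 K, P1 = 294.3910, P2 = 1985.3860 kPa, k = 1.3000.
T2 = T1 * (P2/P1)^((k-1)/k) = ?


(k-1)/k = 0.2308
(P2/P1)^exp = 1.5534
T2 = 368.6240 * 1.5534 = 572.6285 K

572.6285 K


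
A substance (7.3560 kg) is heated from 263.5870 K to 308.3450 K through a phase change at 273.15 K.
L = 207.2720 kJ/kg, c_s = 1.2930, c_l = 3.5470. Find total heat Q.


Q1 (sensible, solid) = 7.3560 * 1.2930 * 9.5630 = 90.9566 kJ
Q2 (latent) = 7.3560 * 207.2720 = 1524.6928 kJ
Q3 (sensible, liquid) = 7.3560 * 3.5470 * 35.1950 = 918.2985 kJ
Q_total = 2533.9480 kJ

2533.9480 kJ


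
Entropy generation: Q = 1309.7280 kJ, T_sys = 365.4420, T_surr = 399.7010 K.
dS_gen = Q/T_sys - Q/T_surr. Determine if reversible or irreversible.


dS_sys = 1309.7280/365.4420 = 3.5840 kJ/K
dS_surr = -1309.7280/399.7010 = -3.2768 kJ/K
dS_gen = 3.5840 - 3.2768 = 0.3072 kJ/K (irreversible)

dS_gen = 0.3072 kJ/K, irreversible


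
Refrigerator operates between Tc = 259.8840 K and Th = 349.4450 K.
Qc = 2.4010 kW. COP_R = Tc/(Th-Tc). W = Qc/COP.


COP = 259.8840 / 89.5610 = 2.9018
W = 2.4010 / 2.9018 = 0.8274 kW

COP = 2.9018, W = 0.8274 kW


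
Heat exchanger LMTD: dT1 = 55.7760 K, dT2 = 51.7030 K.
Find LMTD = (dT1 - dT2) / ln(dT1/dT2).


dT1/dT2 = 1.0788
ln(dT1/dT2) = 0.0758
LMTD = 4.0730 / 0.0758 = 53.7138 K

53.7138 K


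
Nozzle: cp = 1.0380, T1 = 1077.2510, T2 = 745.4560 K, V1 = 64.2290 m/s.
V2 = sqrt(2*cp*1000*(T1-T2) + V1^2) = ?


dT = 331.7950 K
2*cp*1000*dT = 688806.4200
V1^2 = 4125.3644
V2 = sqrt(692931.7844) = 832.4252 m/s

832.4252 m/s


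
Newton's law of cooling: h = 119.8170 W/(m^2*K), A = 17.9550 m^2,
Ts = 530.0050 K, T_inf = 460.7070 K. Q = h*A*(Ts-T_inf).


dT = 69.2980 K
Q = 119.8170 * 17.9550 * 69.2980 = 149081.7739 W

149081.7739 W


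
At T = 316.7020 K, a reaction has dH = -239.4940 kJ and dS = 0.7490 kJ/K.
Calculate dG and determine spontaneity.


T*dS = 316.7020 * 0.7490 = 237.2098 kJ
dG = -239.4940 - 237.2098 = -476.7038 kJ (spontaneous)

dG = -476.7038 kJ, spontaneous


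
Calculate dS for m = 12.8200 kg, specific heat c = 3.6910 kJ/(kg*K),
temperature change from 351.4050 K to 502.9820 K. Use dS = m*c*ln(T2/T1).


T2/T1 = 1.4313
ln(T2/T1) = 0.3586
dS = 12.8200 * 3.6910 * 0.3586 = 16.9692 kJ/K

16.9692 kJ/K


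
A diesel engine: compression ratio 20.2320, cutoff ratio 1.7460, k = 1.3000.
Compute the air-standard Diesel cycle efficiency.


r^(k-1) = 2.4650
rc^k = 2.0638
eta = 0.5550 = 55.5014%

55.5014%


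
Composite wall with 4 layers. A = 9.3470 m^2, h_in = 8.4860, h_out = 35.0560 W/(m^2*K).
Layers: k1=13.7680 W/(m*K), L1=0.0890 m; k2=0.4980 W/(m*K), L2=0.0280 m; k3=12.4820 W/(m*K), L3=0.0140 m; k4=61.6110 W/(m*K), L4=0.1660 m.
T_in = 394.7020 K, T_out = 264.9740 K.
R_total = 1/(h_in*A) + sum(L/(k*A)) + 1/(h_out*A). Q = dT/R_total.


R_conv_in = 1/(8.4860*9.3470) = 0.0126
R_1 = 0.0890/(13.7680*9.3470) = 0.0007
R_2 = 0.0280/(0.4980*9.3470) = 0.0060
R_3 = 0.0140/(12.4820*9.3470) = 0.0001
R_4 = 0.1660/(61.6110*9.3470) = 0.0003
R_conv_out = 1/(35.0560*9.3470) = 0.0031
R_total = 0.0228 K/W
Q = 129.7280 / 0.0228 = 5696.2277 W

R_total = 0.0228 K/W, Q = 5696.2277 W


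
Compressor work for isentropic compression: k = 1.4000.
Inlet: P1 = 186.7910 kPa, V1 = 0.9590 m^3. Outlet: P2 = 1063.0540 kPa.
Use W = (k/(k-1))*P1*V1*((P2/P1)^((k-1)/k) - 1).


(k-1)/k = 0.2857
(P2/P1)^exp = 1.6435
W = 3.5000 * 186.7910 * 0.9590 * (1.6435 - 1) = 403.4550 kJ

403.4550 kJ


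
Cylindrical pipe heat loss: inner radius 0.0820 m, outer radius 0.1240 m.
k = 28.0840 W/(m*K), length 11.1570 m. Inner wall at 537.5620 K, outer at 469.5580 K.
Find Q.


dT = 68.0040 K
ln(ro/ri) = 0.4136
Q = 2*pi*28.0840*11.1570*68.0040 / 0.4136 = 323727.6266 W

323727.6266 W


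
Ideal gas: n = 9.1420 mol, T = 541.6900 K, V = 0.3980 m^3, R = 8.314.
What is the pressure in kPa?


P = nRT/V = 9.1420 * 8.314 * 541.6900 / 0.3980
= 41172.0087 / 0.3980 = 103447.2579 Pa = 103.4473 kPa

103.4473 kPa


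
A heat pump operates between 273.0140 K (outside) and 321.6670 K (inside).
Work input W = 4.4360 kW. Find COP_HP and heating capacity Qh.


COP = 321.6670 / 48.6530 = 6.6115
Qh = 6.6115 * 4.4360 = 29.3284 kW

COP = 6.6115, Qh = 29.3284 kW


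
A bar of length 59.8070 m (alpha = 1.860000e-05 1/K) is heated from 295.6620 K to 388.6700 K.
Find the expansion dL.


dT = 93.0080 K
dL = 1.860000e-05 * 59.8070 * 93.0080 = 0.103463 m
L_final = 59.910463 m

dL = 0.103463 m


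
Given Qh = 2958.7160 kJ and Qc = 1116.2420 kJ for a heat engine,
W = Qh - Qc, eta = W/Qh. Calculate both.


W = 2958.7160 - 1116.2420 = 1842.4740 kJ
eta = 1842.4740 / 2958.7160 = 0.6227 = 62.2728%

W = 1842.4740 kJ, eta = 62.2728%


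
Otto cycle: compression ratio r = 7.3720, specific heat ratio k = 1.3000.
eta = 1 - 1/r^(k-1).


r^(k-1) = 1.8209
eta = 1 - 1/1.8209 = 0.4508 = 45.0808%

45.0808%


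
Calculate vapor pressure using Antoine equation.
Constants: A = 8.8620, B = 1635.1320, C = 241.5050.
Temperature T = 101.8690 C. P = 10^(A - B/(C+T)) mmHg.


C+T = 343.3740
B/(C+T) = 4.7620
log10(P) = 8.8620 - 4.7620 = 4.1000
P = 10^4.1000 = 12590.5195 mmHg

12590.5195 mmHg


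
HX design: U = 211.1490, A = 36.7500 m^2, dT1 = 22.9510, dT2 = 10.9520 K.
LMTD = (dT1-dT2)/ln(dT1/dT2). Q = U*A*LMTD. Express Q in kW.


LMTD = 16.2184 K
Q = 211.1490 * 36.7500 * 16.2184 = 125850.2138 W = 125.8502 kW

125.8502 kW


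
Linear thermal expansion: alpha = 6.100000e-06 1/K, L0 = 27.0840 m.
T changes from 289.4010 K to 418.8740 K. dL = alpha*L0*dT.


dT = 129.4730 K
dL = 6.100000e-06 * 27.0840 * 129.4730 = 0.021391 m
L_final = 27.105391 m

dL = 0.021391 m


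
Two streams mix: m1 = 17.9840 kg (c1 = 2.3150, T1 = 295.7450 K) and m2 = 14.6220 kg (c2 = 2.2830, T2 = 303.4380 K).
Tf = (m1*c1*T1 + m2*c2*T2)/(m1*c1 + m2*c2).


num = 22442.1150
den = 75.0150
Tf = 299.1684 K

299.1684 K


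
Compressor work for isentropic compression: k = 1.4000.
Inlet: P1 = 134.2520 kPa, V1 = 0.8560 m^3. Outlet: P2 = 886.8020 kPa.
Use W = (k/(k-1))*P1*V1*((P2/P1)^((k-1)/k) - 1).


(k-1)/k = 0.2857
(P2/P1)^exp = 1.7150
W = 3.5000 * 134.2520 * 0.8560 * (1.7150 - 1) = 287.5782 kJ

287.5782 kJ


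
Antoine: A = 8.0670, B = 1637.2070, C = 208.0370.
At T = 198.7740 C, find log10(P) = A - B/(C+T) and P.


C+T = 406.8110
B/(C+T) = 4.0245
log10(P) = 8.0670 - 4.0245 = 4.0425
P = 10^4.0425 = 11028.3239 mmHg

11028.3239 mmHg


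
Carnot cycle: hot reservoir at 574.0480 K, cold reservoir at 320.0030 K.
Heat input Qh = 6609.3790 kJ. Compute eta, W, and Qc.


eta = 1 - 320.0030/574.0480 = 0.4426
W = 0.4426 * 6609.3790 = 2924.9813 kJ
Qc = 6609.3790 - 2924.9813 = 3684.3977 kJ

eta = 44.2550%, W = 2924.9813 kJ, Qc = 3684.3977 kJ


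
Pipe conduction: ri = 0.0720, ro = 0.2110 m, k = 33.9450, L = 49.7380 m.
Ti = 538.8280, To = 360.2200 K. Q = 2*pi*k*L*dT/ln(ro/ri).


dT = 178.6080 K
ln(ro/ri) = 1.0752
Q = 2*pi*33.9450*49.7380*178.6080 / 1.0752 = 1762214.9308 W

1762214.9308 W


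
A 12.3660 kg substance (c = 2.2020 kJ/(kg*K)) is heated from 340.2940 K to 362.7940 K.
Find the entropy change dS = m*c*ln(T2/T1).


T2/T1 = 1.0661
ln(T2/T1) = 0.0640
dS = 12.3660 * 2.2020 * 0.0640 = 1.7434 kJ/K

1.7434 kJ/K


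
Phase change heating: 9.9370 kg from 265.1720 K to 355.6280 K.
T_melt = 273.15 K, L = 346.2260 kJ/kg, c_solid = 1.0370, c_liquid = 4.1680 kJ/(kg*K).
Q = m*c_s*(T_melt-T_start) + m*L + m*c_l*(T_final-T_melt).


Q1 (sensible, solid) = 9.9370 * 1.0370 * 7.9780 = 82.2106 kJ
Q2 (latent) = 9.9370 * 346.2260 = 3440.4478 kJ
Q3 (sensible, liquid) = 9.9370 * 4.1680 * 82.4780 = 3416.0256 kJ
Q_total = 6938.6840 kJ

6938.6840 kJ


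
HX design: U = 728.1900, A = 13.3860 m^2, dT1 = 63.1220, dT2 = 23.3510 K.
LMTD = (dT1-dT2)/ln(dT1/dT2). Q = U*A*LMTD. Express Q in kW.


LMTD = 39.9938 K
Q = 728.1900 * 13.3860 * 39.9938 = 389841.4559 W = 389.8415 kW

389.8415 kW


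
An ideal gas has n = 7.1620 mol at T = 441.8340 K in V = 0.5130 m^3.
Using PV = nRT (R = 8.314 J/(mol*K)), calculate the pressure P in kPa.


P = nRT/V = 7.1620 * 8.314 * 441.8340 / 0.5130
= 26308.9472 / 0.5130 = 51284.4975 Pa = 51.2845 kPa

51.2845 kPa


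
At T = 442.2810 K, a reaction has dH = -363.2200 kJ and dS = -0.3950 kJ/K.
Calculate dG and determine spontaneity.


T*dS = 442.2810 * -0.3950 = -174.7010 kJ
dG = -363.2200 + 174.7010 = -188.5190 kJ (spontaneous)

dG = -188.5190 kJ, spontaneous


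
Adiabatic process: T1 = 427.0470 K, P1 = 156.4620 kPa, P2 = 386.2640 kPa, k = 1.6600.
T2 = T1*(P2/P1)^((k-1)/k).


(k-1)/k = 0.3976
(P2/P1)^exp = 1.4323
T2 = 427.0470 * 1.4323 = 611.6741 K

611.6741 K


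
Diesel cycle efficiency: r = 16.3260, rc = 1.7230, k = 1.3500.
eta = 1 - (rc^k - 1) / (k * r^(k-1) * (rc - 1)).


r^(k-1) = 2.6577
rc^k = 2.0844
eta = 0.5820 = 58.1960%

58.1960%


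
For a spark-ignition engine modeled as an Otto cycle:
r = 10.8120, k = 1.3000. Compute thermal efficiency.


r^(k-1) = 2.0425
eta = 1 - 1/2.0425 = 0.5104 = 51.0415%

51.0415%


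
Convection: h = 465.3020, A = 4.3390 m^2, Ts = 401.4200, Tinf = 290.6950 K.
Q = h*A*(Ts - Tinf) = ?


dT = 110.7250 K
Q = 465.3020 * 4.3390 * 110.7250 = 223547.7270 W

223547.7270 W


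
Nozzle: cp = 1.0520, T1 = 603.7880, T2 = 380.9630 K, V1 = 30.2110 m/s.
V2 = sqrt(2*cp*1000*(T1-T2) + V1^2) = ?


dT = 222.8250 K
2*cp*1000*dT = 468823.8000
V1^2 = 912.7045
V2 = sqrt(469736.5045) = 685.3733 m/s

685.3733 m/s


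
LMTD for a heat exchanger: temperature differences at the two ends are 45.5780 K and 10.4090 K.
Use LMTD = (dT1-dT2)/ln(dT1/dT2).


dT1/dT2 = 4.3787
ln(dT1/dT2) = 1.4768
LMTD = 35.1690 / 1.4768 = 23.8151 K

23.8151 K


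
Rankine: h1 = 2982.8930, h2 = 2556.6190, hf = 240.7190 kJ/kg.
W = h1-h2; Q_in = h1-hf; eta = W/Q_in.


W = 426.2740 kJ/kg
Q_in = 2742.1740 kJ/kg
eta = 0.1555 = 15.5451%

eta = 15.5451%
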